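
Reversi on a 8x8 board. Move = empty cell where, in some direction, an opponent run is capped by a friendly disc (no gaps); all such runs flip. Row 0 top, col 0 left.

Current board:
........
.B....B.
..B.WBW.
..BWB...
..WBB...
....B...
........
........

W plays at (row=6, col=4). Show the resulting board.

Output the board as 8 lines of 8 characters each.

Place W at (6,4); scan 8 dirs for brackets.
Dir NW: first cell '.' (not opp) -> no flip
Dir N: opp run (5,4) (4,4) (3,4) capped by W -> flip
Dir NE: first cell '.' (not opp) -> no flip
Dir W: first cell '.' (not opp) -> no flip
Dir E: first cell '.' (not opp) -> no flip
Dir SW: first cell '.' (not opp) -> no flip
Dir S: first cell '.' (not opp) -> no flip
Dir SE: first cell '.' (not opp) -> no flip
All flips: (3,4) (4,4) (5,4)

Answer: ........
.B....B.
..B.WBW.
..BWW...
..WBW...
....W...
....W...
........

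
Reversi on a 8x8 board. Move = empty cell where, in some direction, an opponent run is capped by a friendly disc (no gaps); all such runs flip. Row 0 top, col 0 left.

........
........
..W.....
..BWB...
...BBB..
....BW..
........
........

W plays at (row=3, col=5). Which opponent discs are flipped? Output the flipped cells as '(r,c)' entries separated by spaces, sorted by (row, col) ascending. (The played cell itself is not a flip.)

Dir NW: first cell '.' (not opp) -> no flip
Dir N: first cell '.' (not opp) -> no flip
Dir NE: first cell '.' (not opp) -> no flip
Dir W: opp run (3,4) capped by W -> flip
Dir E: first cell '.' (not opp) -> no flip
Dir SW: opp run (4,4), next='.' -> no flip
Dir S: opp run (4,5) capped by W -> flip
Dir SE: first cell '.' (not opp) -> no flip

Answer: (3,4) (4,5)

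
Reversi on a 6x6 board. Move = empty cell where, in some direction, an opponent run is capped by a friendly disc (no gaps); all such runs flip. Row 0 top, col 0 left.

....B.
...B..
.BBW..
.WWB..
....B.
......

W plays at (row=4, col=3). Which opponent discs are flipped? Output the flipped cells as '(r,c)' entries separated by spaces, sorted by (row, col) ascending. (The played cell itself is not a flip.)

Answer: (3,3)

Derivation:
Dir NW: first cell 'W' (not opp) -> no flip
Dir N: opp run (3,3) capped by W -> flip
Dir NE: first cell '.' (not opp) -> no flip
Dir W: first cell '.' (not opp) -> no flip
Dir E: opp run (4,4), next='.' -> no flip
Dir SW: first cell '.' (not opp) -> no flip
Dir S: first cell '.' (not opp) -> no flip
Dir SE: first cell '.' (not opp) -> no flip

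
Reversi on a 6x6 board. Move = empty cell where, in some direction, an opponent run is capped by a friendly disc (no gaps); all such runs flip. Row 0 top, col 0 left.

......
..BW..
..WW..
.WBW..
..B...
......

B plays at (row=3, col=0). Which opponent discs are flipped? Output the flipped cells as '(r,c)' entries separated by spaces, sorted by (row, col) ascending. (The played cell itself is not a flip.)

Answer: (3,1)

Derivation:
Dir NW: edge -> no flip
Dir N: first cell '.' (not opp) -> no flip
Dir NE: first cell '.' (not opp) -> no flip
Dir W: edge -> no flip
Dir E: opp run (3,1) capped by B -> flip
Dir SW: edge -> no flip
Dir S: first cell '.' (not opp) -> no flip
Dir SE: first cell '.' (not opp) -> no flip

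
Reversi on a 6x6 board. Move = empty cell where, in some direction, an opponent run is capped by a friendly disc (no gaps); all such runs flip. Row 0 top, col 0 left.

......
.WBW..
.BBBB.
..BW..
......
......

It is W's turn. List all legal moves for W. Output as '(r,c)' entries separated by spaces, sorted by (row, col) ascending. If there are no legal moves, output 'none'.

(0,1): no bracket -> illegal
(0,2): no bracket -> illegal
(0,3): no bracket -> illegal
(1,0): no bracket -> illegal
(1,4): no bracket -> illegal
(1,5): flips 1 -> legal
(2,0): no bracket -> illegal
(2,5): no bracket -> illegal
(3,0): no bracket -> illegal
(3,1): flips 3 -> legal
(3,4): no bracket -> illegal
(3,5): flips 1 -> legal
(4,1): no bracket -> illegal
(4,2): no bracket -> illegal
(4,3): no bracket -> illegal

Answer: (1,5) (3,1) (3,5)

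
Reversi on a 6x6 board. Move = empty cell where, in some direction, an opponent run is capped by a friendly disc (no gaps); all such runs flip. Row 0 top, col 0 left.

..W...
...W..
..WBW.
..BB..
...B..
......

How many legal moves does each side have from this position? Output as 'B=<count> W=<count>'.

Answer: B=6 W=3

Derivation:
-- B to move --
(0,1): no bracket -> illegal
(0,3): flips 1 -> legal
(0,4): no bracket -> illegal
(1,1): flips 1 -> legal
(1,2): flips 1 -> legal
(1,4): no bracket -> illegal
(1,5): flips 1 -> legal
(2,1): flips 1 -> legal
(2,5): flips 1 -> legal
(3,1): no bracket -> illegal
(3,4): no bracket -> illegal
(3,5): no bracket -> illegal
B mobility = 6
-- W to move --
(1,2): no bracket -> illegal
(1,4): no bracket -> illegal
(2,1): no bracket -> illegal
(3,1): no bracket -> illegal
(3,4): no bracket -> illegal
(4,1): no bracket -> illegal
(4,2): flips 2 -> legal
(4,4): flips 1 -> legal
(5,2): no bracket -> illegal
(5,3): flips 3 -> legal
(5,4): no bracket -> illegal
W mobility = 3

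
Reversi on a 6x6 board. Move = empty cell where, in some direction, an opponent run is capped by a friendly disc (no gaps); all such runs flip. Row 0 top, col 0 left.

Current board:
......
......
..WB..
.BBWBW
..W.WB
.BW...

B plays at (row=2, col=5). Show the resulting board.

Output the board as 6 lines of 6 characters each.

Answer: ......
......
..WB.B
.BBWBB
..W.WB
.BW...

Derivation:
Place B at (2,5); scan 8 dirs for brackets.
Dir NW: first cell '.' (not opp) -> no flip
Dir N: first cell '.' (not opp) -> no flip
Dir NE: edge -> no flip
Dir W: first cell '.' (not opp) -> no flip
Dir E: edge -> no flip
Dir SW: first cell 'B' (not opp) -> no flip
Dir S: opp run (3,5) capped by B -> flip
Dir SE: edge -> no flip
All flips: (3,5)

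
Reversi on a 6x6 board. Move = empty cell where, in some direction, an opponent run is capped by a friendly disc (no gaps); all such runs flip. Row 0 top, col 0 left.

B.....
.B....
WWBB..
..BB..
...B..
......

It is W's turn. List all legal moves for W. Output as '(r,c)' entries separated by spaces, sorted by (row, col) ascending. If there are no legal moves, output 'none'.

(0,1): flips 1 -> legal
(0,2): flips 1 -> legal
(1,0): no bracket -> illegal
(1,2): no bracket -> illegal
(1,3): no bracket -> illegal
(1,4): no bracket -> illegal
(2,4): flips 2 -> legal
(3,1): no bracket -> illegal
(3,4): no bracket -> illegal
(4,1): no bracket -> illegal
(4,2): no bracket -> illegal
(4,4): no bracket -> illegal
(5,2): no bracket -> illegal
(5,3): no bracket -> illegal
(5,4): flips 2 -> legal

Answer: (0,1) (0,2) (2,4) (5,4)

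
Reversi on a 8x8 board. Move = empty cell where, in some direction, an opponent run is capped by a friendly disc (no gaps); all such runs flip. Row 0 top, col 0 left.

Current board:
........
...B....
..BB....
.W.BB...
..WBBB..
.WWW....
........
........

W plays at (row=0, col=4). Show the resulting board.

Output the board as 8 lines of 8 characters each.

Answer: ....W...
...W....
..WB....
.W.BB...
..WBBB..
.WWW....
........
........

Derivation:
Place W at (0,4); scan 8 dirs for brackets.
Dir NW: edge -> no flip
Dir N: edge -> no flip
Dir NE: edge -> no flip
Dir W: first cell '.' (not opp) -> no flip
Dir E: first cell '.' (not opp) -> no flip
Dir SW: opp run (1,3) (2,2) capped by W -> flip
Dir S: first cell '.' (not opp) -> no flip
Dir SE: first cell '.' (not opp) -> no flip
All flips: (1,3) (2,2)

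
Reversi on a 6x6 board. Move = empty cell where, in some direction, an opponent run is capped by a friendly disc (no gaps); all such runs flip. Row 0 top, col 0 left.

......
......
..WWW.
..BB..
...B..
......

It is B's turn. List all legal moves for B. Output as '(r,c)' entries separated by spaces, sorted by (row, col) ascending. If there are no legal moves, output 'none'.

Answer: (1,1) (1,2) (1,3) (1,4) (1,5)

Derivation:
(1,1): flips 1 -> legal
(1,2): flips 1 -> legal
(1,3): flips 1 -> legal
(1,4): flips 1 -> legal
(1,5): flips 1 -> legal
(2,1): no bracket -> illegal
(2,5): no bracket -> illegal
(3,1): no bracket -> illegal
(3,4): no bracket -> illegal
(3,5): no bracket -> illegal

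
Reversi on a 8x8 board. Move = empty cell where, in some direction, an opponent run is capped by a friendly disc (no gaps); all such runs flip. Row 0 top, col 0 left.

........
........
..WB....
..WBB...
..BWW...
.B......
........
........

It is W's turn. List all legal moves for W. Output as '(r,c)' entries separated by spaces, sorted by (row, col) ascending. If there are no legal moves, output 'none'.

Answer: (1,3) (1,4) (2,4) (2,5) (3,5) (4,1) (5,2)

Derivation:
(1,2): no bracket -> illegal
(1,3): flips 2 -> legal
(1,4): flips 1 -> legal
(2,4): flips 2 -> legal
(2,5): flips 1 -> legal
(3,1): no bracket -> illegal
(3,5): flips 2 -> legal
(4,0): no bracket -> illegal
(4,1): flips 1 -> legal
(4,5): no bracket -> illegal
(5,0): no bracket -> illegal
(5,2): flips 1 -> legal
(5,3): no bracket -> illegal
(6,0): no bracket -> illegal
(6,1): no bracket -> illegal
(6,2): no bracket -> illegal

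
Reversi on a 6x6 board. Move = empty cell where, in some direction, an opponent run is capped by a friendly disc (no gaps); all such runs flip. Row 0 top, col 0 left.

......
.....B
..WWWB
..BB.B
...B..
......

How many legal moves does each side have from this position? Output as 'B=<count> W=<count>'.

Answer: B=5 W=4

Derivation:
-- B to move --
(1,1): flips 1 -> legal
(1,2): flips 1 -> legal
(1,3): flips 2 -> legal
(1,4): flips 1 -> legal
(2,1): flips 3 -> legal
(3,1): no bracket -> illegal
(3,4): no bracket -> illegal
B mobility = 5
-- W to move --
(0,4): no bracket -> illegal
(0,5): no bracket -> illegal
(1,4): no bracket -> illegal
(2,1): no bracket -> illegal
(3,1): no bracket -> illegal
(3,4): no bracket -> illegal
(4,1): flips 1 -> legal
(4,2): flips 2 -> legal
(4,4): flips 1 -> legal
(4,5): no bracket -> illegal
(5,2): no bracket -> illegal
(5,3): flips 2 -> legal
(5,4): no bracket -> illegal
W mobility = 4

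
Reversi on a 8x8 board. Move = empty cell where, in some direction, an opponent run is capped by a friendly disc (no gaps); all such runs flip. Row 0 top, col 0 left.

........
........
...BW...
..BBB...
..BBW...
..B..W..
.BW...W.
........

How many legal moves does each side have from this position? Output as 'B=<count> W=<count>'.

-- B to move --
(1,3): no bracket -> illegal
(1,4): flips 1 -> legal
(1,5): flips 1 -> legal
(2,5): flips 1 -> legal
(3,5): no bracket -> illegal
(4,5): flips 1 -> legal
(4,6): no bracket -> illegal
(5,1): no bracket -> illegal
(5,3): no bracket -> illegal
(5,4): flips 1 -> legal
(5,6): no bracket -> illegal
(5,7): no bracket -> illegal
(6,3): flips 1 -> legal
(6,4): no bracket -> illegal
(6,5): no bracket -> illegal
(6,7): no bracket -> illegal
(7,1): no bracket -> illegal
(7,2): flips 1 -> legal
(7,3): no bracket -> illegal
(7,5): no bracket -> illegal
(7,6): no bracket -> illegal
(7,7): flips 3 -> legal
B mobility = 8
-- W to move --
(1,2): no bracket -> illegal
(1,3): no bracket -> illegal
(1,4): no bracket -> illegal
(2,1): no bracket -> illegal
(2,2): flips 5 -> legal
(2,5): no bracket -> illegal
(3,1): no bracket -> illegal
(3,5): no bracket -> illegal
(4,1): flips 2 -> legal
(4,5): no bracket -> illegal
(5,0): no bracket -> illegal
(5,1): flips 2 -> legal
(5,3): no bracket -> illegal
(5,4): no bracket -> illegal
(6,0): flips 1 -> legal
(6,3): no bracket -> illegal
(7,0): no bracket -> illegal
(7,1): no bracket -> illegal
(7,2): no bracket -> illegal
W mobility = 4

Answer: B=8 W=4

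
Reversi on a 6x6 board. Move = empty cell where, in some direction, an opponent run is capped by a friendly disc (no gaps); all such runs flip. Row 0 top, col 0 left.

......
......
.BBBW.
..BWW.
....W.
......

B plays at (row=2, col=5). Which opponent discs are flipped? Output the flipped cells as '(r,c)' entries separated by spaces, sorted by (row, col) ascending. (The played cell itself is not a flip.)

Dir NW: first cell '.' (not opp) -> no flip
Dir N: first cell '.' (not opp) -> no flip
Dir NE: edge -> no flip
Dir W: opp run (2,4) capped by B -> flip
Dir E: edge -> no flip
Dir SW: opp run (3,4), next='.' -> no flip
Dir S: first cell '.' (not opp) -> no flip
Dir SE: edge -> no flip

Answer: (2,4)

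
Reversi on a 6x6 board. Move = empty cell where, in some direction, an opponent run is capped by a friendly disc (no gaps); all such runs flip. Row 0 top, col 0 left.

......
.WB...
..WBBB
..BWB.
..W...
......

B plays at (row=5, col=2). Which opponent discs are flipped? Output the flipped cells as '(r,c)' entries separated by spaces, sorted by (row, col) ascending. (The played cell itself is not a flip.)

Dir NW: first cell '.' (not opp) -> no flip
Dir N: opp run (4,2) capped by B -> flip
Dir NE: first cell '.' (not opp) -> no flip
Dir W: first cell '.' (not opp) -> no flip
Dir E: first cell '.' (not opp) -> no flip
Dir SW: edge -> no flip
Dir S: edge -> no flip
Dir SE: edge -> no flip

Answer: (4,2)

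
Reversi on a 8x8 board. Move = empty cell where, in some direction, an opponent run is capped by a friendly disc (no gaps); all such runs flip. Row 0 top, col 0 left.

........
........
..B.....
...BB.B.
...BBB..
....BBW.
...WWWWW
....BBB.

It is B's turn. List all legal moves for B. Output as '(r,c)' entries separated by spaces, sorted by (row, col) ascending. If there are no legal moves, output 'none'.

Answer: (4,6) (4,7) (5,2) (5,3) (5,7) (7,2) (7,3) (7,7)

Derivation:
(4,6): flips 2 -> legal
(4,7): flips 2 -> legal
(5,2): flips 1 -> legal
(5,3): flips 1 -> legal
(5,7): flips 2 -> legal
(6,2): no bracket -> illegal
(7,2): flips 1 -> legal
(7,3): flips 1 -> legal
(7,7): flips 1 -> legal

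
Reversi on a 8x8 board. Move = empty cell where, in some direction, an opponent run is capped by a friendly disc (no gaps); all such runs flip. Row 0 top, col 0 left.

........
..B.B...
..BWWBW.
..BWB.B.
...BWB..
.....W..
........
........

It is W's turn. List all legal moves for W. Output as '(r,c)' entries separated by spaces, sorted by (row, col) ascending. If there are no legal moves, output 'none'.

Answer: (0,1) (0,4) (0,5) (1,1) (2,1) (3,1) (3,5) (4,1) (4,2) (4,6) (5,3) (5,6)

Derivation:
(0,1): flips 1 -> legal
(0,2): no bracket -> illegal
(0,3): no bracket -> illegal
(0,4): flips 1 -> legal
(0,5): flips 1 -> legal
(1,1): flips 1 -> legal
(1,3): no bracket -> illegal
(1,5): no bracket -> illegal
(1,6): no bracket -> illegal
(2,1): flips 1 -> legal
(2,7): no bracket -> illegal
(3,1): flips 1 -> legal
(3,5): flips 2 -> legal
(3,7): no bracket -> illegal
(4,1): flips 1 -> legal
(4,2): flips 1 -> legal
(4,6): flips 2 -> legal
(4,7): no bracket -> illegal
(5,2): no bracket -> illegal
(5,3): flips 1 -> legal
(5,4): no bracket -> illegal
(5,6): flips 2 -> legal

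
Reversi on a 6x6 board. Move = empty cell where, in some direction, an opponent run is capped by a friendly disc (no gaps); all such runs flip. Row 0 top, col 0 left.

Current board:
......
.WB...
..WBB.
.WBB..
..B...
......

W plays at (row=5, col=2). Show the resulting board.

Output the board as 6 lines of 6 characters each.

Place W at (5,2); scan 8 dirs for brackets.
Dir NW: first cell '.' (not opp) -> no flip
Dir N: opp run (4,2) (3,2) capped by W -> flip
Dir NE: first cell '.' (not opp) -> no flip
Dir W: first cell '.' (not opp) -> no flip
Dir E: first cell '.' (not opp) -> no flip
Dir SW: edge -> no flip
Dir S: edge -> no flip
Dir SE: edge -> no flip
All flips: (3,2) (4,2)

Answer: ......
.WB...
..WBB.
.WWB..
..W...
..W...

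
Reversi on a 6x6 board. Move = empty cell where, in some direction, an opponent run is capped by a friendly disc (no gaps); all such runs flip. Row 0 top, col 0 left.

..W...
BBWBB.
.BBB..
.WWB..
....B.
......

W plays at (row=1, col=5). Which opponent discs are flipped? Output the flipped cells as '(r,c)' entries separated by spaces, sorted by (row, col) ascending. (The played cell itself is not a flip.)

Dir NW: first cell '.' (not opp) -> no flip
Dir N: first cell '.' (not opp) -> no flip
Dir NE: edge -> no flip
Dir W: opp run (1,4) (1,3) capped by W -> flip
Dir E: edge -> no flip
Dir SW: first cell '.' (not opp) -> no flip
Dir S: first cell '.' (not opp) -> no flip
Dir SE: edge -> no flip

Answer: (1,3) (1,4)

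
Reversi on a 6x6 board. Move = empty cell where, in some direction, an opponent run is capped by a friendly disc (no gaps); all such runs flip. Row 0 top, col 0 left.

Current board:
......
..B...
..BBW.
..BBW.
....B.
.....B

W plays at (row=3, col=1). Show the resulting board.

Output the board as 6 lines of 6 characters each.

Answer: ......
..B...
..BBW.
.WWWW.
....B.
.....B

Derivation:
Place W at (3,1); scan 8 dirs for brackets.
Dir NW: first cell '.' (not opp) -> no flip
Dir N: first cell '.' (not opp) -> no flip
Dir NE: opp run (2,2), next='.' -> no flip
Dir W: first cell '.' (not opp) -> no flip
Dir E: opp run (3,2) (3,3) capped by W -> flip
Dir SW: first cell '.' (not opp) -> no flip
Dir S: first cell '.' (not opp) -> no flip
Dir SE: first cell '.' (not opp) -> no flip
All flips: (3,2) (3,3)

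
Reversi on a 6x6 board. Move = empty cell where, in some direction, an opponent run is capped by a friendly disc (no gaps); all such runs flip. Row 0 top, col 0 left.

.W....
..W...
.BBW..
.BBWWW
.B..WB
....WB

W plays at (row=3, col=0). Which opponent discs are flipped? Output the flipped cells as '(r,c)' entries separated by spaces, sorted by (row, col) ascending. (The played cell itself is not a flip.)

Answer: (2,1) (3,1) (3,2)

Derivation:
Dir NW: edge -> no flip
Dir N: first cell '.' (not opp) -> no flip
Dir NE: opp run (2,1) capped by W -> flip
Dir W: edge -> no flip
Dir E: opp run (3,1) (3,2) capped by W -> flip
Dir SW: edge -> no flip
Dir S: first cell '.' (not opp) -> no flip
Dir SE: opp run (4,1), next='.' -> no flip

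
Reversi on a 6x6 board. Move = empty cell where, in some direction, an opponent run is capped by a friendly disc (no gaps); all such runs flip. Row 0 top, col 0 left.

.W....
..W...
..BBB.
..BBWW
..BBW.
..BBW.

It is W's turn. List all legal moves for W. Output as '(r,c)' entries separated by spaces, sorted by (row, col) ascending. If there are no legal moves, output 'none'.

(1,1): flips 2 -> legal
(1,3): flips 1 -> legal
(1,4): flips 1 -> legal
(1,5): no bracket -> illegal
(2,1): flips 2 -> legal
(2,5): no bracket -> illegal
(3,1): flips 2 -> legal
(4,1): flips 2 -> legal
(5,1): flips 2 -> legal

Answer: (1,1) (1,3) (1,4) (2,1) (3,1) (4,1) (5,1)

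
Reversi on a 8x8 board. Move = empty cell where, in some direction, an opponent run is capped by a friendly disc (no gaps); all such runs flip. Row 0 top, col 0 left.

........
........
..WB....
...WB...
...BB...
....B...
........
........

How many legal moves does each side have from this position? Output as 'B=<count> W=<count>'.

-- B to move --
(1,1): flips 2 -> legal
(1,2): no bracket -> illegal
(1,3): no bracket -> illegal
(2,1): flips 1 -> legal
(2,4): no bracket -> illegal
(3,1): no bracket -> illegal
(3,2): flips 1 -> legal
(4,2): no bracket -> illegal
B mobility = 3
-- W to move --
(1,2): no bracket -> illegal
(1,3): flips 1 -> legal
(1,4): no bracket -> illegal
(2,4): flips 1 -> legal
(2,5): no bracket -> illegal
(3,2): no bracket -> illegal
(3,5): flips 1 -> legal
(4,2): no bracket -> illegal
(4,5): no bracket -> illegal
(5,2): no bracket -> illegal
(5,3): flips 1 -> legal
(5,5): flips 1 -> legal
(6,3): no bracket -> illegal
(6,4): no bracket -> illegal
(6,5): no bracket -> illegal
W mobility = 5

Answer: B=3 W=5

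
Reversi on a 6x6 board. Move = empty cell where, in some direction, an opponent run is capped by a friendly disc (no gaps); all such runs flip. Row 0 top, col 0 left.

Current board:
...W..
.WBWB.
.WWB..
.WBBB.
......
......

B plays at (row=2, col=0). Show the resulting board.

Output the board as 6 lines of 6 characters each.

Answer: ...W..
.WBWB.
BBBB..
.WBBB.
......
......

Derivation:
Place B at (2,0); scan 8 dirs for brackets.
Dir NW: edge -> no flip
Dir N: first cell '.' (not opp) -> no flip
Dir NE: opp run (1,1), next='.' -> no flip
Dir W: edge -> no flip
Dir E: opp run (2,1) (2,2) capped by B -> flip
Dir SW: edge -> no flip
Dir S: first cell '.' (not opp) -> no flip
Dir SE: opp run (3,1), next='.' -> no flip
All flips: (2,1) (2,2)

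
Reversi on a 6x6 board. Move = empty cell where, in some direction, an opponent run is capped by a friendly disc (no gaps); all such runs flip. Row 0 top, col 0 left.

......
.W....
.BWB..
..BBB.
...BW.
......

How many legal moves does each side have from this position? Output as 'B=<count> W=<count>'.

Answer: B=6 W=4

Derivation:
-- B to move --
(0,0): flips 2 -> legal
(0,1): flips 1 -> legal
(0,2): no bracket -> illegal
(1,0): no bracket -> illegal
(1,2): flips 1 -> legal
(1,3): no bracket -> illegal
(2,0): no bracket -> illegal
(3,1): no bracket -> illegal
(3,5): no bracket -> illegal
(4,5): flips 1 -> legal
(5,3): no bracket -> illegal
(5,4): flips 1 -> legal
(5,5): flips 1 -> legal
B mobility = 6
-- W to move --
(1,0): no bracket -> illegal
(1,2): no bracket -> illegal
(1,3): no bracket -> illegal
(1,4): no bracket -> illegal
(2,0): flips 1 -> legal
(2,4): flips 2 -> legal
(2,5): no bracket -> illegal
(3,0): no bracket -> illegal
(3,1): flips 1 -> legal
(3,5): no bracket -> illegal
(4,1): no bracket -> illegal
(4,2): flips 2 -> legal
(4,5): no bracket -> illegal
(5,2): no bracket -> illegal
(5,3): no bracket -> illegal
(5,4): no bracket -> illegal
W mobility = 4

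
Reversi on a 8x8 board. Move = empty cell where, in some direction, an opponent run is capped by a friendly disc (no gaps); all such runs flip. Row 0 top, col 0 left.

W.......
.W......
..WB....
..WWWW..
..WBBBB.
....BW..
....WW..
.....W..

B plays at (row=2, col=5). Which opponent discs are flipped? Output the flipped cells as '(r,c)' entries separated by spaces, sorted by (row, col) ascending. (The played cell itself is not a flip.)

Dir NW: first cell '.' (not opp) -> no flip
Dir N: first cell '.' (not opp) -> no flip
Dir NE: first cell '.' (not opp) -> no flip
Dir W: first cell '.' (not opp) -> no flip
Dir E: first cell '.' (not opp) -> no flip
Dir SW: opp run (3,4) capped by B -> flip
Dir S: opp run (3,5) capped by B -> flip
Dir SE: first cell '.' (not opp) -> no flip

Answer: (3,4) (3,5)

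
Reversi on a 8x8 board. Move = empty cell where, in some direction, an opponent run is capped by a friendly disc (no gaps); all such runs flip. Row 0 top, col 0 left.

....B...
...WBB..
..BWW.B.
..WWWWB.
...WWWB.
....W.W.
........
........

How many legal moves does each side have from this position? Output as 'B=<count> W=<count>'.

Answer: B=11 W=12

Derivation:
-- B to move --
(0,2): flips 3 -> legal
(0,3): no bracket -> illegal
(1,2): flips 1 -> legal
(2,1): no bracket -> illegal
(2,5): flips 2 -> legal
(3,1): flips 4 -> legal
(4,1): flips 2 -> legal
(4,2): flips 6 -> legal
(4,7): no bracket -> illegal
(5,2): no bracket -> illegal
(5,3): flips 2 -> legal
(5,5): flips 2 -> legal
(5,7): no bracket -> illegal
(6,3): flips 2 -> legal
(6,4): flips 4 -> legal
(6,5): no bracket -> illegal
(6,6): flips 1 -> legal
(6,7): no bracket -> illegal
B mobility = 11
-- W to move --
(0,3): no bracket -> illegal
(0,5): flips 1 -> legal
(0,6): flips 1 -> legal
(1,1): flips 1 -> legal
(1,2): flips 1 -> legal
(1,6): flips 5 -> legal
(1,7): flips 1 -> legal
(2,1): flips 1 -> legal
(2,5): no bracket -> illegal
(2,7): flips 1 -> legal
(3,1): flips 1 -> legal
(3,7): flips 1 -> legal
(4,7): flips 1 -> legal
(5,5): no bracket -> illegal
(5,7): flips 1 -> legal
W mobility = 12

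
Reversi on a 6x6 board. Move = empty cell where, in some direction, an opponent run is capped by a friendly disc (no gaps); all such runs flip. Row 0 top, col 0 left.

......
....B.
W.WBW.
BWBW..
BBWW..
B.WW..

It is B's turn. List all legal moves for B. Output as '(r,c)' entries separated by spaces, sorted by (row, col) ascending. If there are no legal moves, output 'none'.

Answer: (1,0) (1,2) (1,3) (2,1) (2,5) (3,4) (4,4) (5,4)

Derivation:
(1,0): flips 1 -> legal
(1,1): no bracket -> illegal
(1,2): flips 1 -> legal
(1,3): flips 2 -> legal
(1,5): no bracket -> illegal
(2,1): flips 2 -> legal
(2,5): flips 1 -> legal
(3,4): flips 2 -> legal
(3,5): no bracket -> illegal
(4,4): flips 2 -> legal
(5,1): no bracket -> illegal
(5,4): flips 1 -> legal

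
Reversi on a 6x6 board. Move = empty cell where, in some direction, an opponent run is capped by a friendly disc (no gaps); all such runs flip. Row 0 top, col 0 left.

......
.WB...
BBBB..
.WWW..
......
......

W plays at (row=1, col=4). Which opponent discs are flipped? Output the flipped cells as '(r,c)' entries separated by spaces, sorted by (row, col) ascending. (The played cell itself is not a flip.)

Answer: (2,3)

Derivation:
Dir NW: first cell '.' (not opp) -> no flip
Dir N: first cell '.' (not opp) -> no flip
Dir NE: first cell '.' (not opp) -> no flip
Dir W: first cell '.' (not opp) -> no flip
Dir E: first cell '.' (not opp) -> no flip
Dir SW: opp run (2,3) capped by W -> flip
Dir S: first cell '.' (not opp) -> no flip
Dir SE: first cell '.' (not opp) -> no flip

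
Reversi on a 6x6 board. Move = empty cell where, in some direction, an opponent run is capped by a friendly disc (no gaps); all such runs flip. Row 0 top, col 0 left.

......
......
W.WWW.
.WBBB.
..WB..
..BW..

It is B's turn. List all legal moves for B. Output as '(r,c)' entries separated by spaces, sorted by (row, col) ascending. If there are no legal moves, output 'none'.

Answer: (1,1) (1,2) (1,3) (1,4) (1,5) (3,0) (4,1) (5,1) (5,4)

Derivation:
(1,0): no bracket -> illegal
(1,1): flips 1 -> legal
(1,2): flips 2 -> legal
(1,3): flips 1 -> legal
(1,4): flips 2 -> legal
(1,5): flips 1 -> legal
(2,1): no bracket -> illegal
(2,5): no bracket -> illegal
(3,0): flips 1 -> legal
(3,5): no bracket -> illegal
(4,0): no bracket -> illegal
(4,1): flips 1 -> legal
(4,4): no bracket -> illegal
(5,1): flips 1 -> legal
(5,4): flips 1 -> legal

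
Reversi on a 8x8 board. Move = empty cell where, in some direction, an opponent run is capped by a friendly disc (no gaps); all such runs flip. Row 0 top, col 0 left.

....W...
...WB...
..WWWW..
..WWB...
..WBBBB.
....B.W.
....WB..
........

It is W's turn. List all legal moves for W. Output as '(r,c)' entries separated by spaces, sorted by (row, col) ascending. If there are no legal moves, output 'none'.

Answer: (0,3) (0,5) (1,5) (3,5) (3,6) (4,7) (5,2) (5,3) (5,5) (6,6) (7,4) (7,6)

Derivation:
(0,3): flips 1 -> legal
(0,5): flips 1 -> legal
(1,5): flips 1 -> legal
(3,5): flips 1 -> legal
(3,6): flips 1 -> legal
(3,7): no bracket -> illegal
(4,7): flips 4 -> legal
(5,2): flips 2 -> legal
(5,3): flips 1 -> legal
(5,5): flips 1 -> legal
(5,7): no bracket -> illegal
(6,3): no bracket -> illegal
(6,6): flips 1 -> legal
(7,4): flips 1 -> legal
(7,5): no bracket -> illegal
(7,6): flips 3 -> legal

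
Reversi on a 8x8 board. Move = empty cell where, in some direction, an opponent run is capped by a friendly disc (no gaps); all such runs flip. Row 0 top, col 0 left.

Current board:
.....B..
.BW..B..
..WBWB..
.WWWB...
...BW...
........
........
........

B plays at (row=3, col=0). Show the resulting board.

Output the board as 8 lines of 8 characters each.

Answer: .....B..
.BW..B..
..WBWB..
BBBBB...
...BW...
........
........
........

Derivation:
Place B at (3,0); scan 8 dirs for brackets.
Dir NW: edge -> no flip
Dir N: first cell '.' (not opp) -> no flip
Dir NE: first cell '.' (not opp) -> no flip
Dir W: edge -> no flip
Dir E: opp run (3,1) (3,2) (3,3) capped by B -> flip
Dir SW: edge -> no flip
Dir S: first cell '.' (not opp) -> no flip
Dir SE: first cell '.' (not opp) -> no flip
All flips: (3,1) (3,2) (3,3)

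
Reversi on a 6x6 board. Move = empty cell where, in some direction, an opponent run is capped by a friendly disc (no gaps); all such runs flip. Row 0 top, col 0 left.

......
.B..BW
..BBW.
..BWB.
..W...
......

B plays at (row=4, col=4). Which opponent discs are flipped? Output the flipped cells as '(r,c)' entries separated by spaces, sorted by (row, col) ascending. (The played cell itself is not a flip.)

Dir NW: opp run (3,3) capped by B -> flip
Dir N: first cell 'B' (not opp) -> no flip
Dir NE: first cell '.' (not opp) -> no flip
Dir W: first cell '.' (not opp) -> no flip
Dir E: first cell '.' (not opp) -> no flip
Dir SW: first cell '.' (not opp) -> no flip
Dir S: first cell '.' (not opp) -> no flip
Dir SE: first cell '.' (not opp) -> no flip

Answer: (3,3)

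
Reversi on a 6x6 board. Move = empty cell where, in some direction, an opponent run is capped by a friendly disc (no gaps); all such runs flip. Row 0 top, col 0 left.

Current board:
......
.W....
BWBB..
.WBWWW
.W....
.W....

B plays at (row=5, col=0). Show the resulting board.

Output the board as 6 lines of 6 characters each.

Answer: ......
.W....
BWBB..
.WBWWW
.B....
BW....

Derivation:
Place B at (5,0); scan 8 dirs for brackets.
Dir NW: edge -> no flip
Dir N: first cell '.' (not opp) -> no flip
Dir NE: opp run (4,1) capped by B -> flip
Dir W: edge -> no flip
Dir E: opp run (5,1), next='.' -> no flip
Dir SW: edge -> no flip
Dir S: edge -> no flip
Dir SE: edge -> no flip
All flips: (4,1)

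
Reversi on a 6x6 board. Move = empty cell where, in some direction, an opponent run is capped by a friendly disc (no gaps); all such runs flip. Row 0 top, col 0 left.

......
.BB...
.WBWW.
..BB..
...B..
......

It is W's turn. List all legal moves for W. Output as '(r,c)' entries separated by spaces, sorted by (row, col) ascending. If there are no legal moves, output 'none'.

(0,0): no bracket -> illegal
(0,1): flips 2 -> legal
(0,2): no bracket -> illegal
(0,3): flips 1 -> legal
(1,0): no bracket -> illegal
(1,3): no bracket -> illegal
(2,0): no bracket -> illegal
(3,1): no bracket -> illegal
(3,4): no bracket -> illegal
(4,1): flips 1 -> legal
(4,2): flips 1 -> legal
(4,4): no bracket -> illegal
(5,2): no bracket -> illegal
(5,3): flips 2 -> legal
(5,4): flips 2 -> legal

Answer: (0,1) (0,3) (4,1) (4,2) (5,3) (5,4)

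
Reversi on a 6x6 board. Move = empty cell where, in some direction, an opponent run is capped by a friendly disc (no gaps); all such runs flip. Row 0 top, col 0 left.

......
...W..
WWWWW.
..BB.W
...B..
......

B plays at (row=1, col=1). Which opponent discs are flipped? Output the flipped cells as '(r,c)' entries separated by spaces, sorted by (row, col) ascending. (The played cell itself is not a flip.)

Dir NW: first cell '.' (not opp) -> no flip
Dir N: first cell '.' (not opp) -> no flip
Dir NE: first cell '.' (not opp) -> no flip
Dir W: first cell '.' (not opp) -> no flip
Dir E: first cell '.' (not opp) -> no flip
Dir SW: opp run (2,0), next=edge -> no flip
Dir S: opp run (2,1), next='.' -> no flip
Dir SE: opp run (2,2) capped by B -> flip

Answer: (2,2)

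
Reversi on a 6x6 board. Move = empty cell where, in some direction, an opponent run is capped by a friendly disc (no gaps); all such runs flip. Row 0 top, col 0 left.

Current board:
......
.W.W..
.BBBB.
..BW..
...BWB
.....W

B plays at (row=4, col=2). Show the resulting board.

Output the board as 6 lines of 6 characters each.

Answer: ......
.W.W..
.BBBB.
..BB..
..BBWB
.....W

Derivation:
Place B at (4,2); scan 8 dirs for brackets.
Dir NW: first cell '.' (not opp) -> no flip
Dir N: first cell 'B' (not opp) -> no flip
Dir NE: opp run (3,3) capped by B -> flip
Dir W: first cell '.' (not opp) -> no flip
Dir E: first cell 'B' (not opp) -> no flip
Dir SW: first cell '.' (not opp) -> no flip
Dir S: first cell '.' (not opp) -> no flip
Dir SE: first cell '.' (not opp) -> no flip
All flips: (3,3)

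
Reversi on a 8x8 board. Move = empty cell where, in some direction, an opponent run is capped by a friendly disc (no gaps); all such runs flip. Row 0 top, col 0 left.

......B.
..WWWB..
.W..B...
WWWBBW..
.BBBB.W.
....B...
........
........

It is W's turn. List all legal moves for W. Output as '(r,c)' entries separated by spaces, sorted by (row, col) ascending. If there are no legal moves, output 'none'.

Answer: (1,6) (5,0) (5,1) (5,2) (5,3) (6,4) (6,5)

Derivation:
(0,4): no bracket -> illegal
(0,5): no bracket -> illegal
(0,7): no bracket -> illegal
(1,6): flips 1 -> legal
(1,7): no bracket -> illegal
(2,2): no bracket -> illegal
(2,3): no bracket -> illegal
(2,5): no bracket -> illegal
(2,6): no bracket -> illegal
(4,0): no bracket -> illegal
(4,5): no bracket -> illegal
(5,0): flips 1 -> legal
(5,1): flips 1 -> legal
(5,2): flips 2 -> legal
(5,3): flips 2 -> legal
(5,5): no bracket -> illegal
(6,3): no bracket -> illegal
(6,4): flips 4 -> legal
(6,5): flips 2 -> legal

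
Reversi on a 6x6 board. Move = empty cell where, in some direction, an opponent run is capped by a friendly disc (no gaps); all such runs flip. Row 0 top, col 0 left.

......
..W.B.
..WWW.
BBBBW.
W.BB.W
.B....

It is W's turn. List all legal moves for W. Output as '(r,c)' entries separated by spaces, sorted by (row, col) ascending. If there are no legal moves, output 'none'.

Answer: (0,4) (0,5) (2,0) (4,1) (4,4) (5,2) (5,3)

Derivation:
(0,3): no bracket -> illegal
(0,4): flips 1 -> legal
(0,5): flips 1 -> legal
(1,3): no bracket -> illegal
(1,5): no bracket -> illegal
(2,0): flips 1 -> legal
(2,1): no bracket -> illegal
(2,5): no bracket -> illegal
(4,1): flips 1 -> legal
(4,4): flips 1 -> legal
(5,0): no bracket -> illegal
(5,2): flips 3 -> legal
(5,3): flips 2 -> legal
(5,4): no bracket -> illegal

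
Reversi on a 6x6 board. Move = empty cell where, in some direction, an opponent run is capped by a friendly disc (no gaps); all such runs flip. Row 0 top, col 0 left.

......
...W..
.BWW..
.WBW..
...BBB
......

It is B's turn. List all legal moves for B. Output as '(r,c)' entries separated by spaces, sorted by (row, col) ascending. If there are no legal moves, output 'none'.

Answer: (0,3) (1,1) (1,2) (1,4) (2,4) (3,0) (3,4) (4,1)

Derivation:
(0,2): no bracket -> illegal
(0,3): flips 3 -> legal
(0,4): no bracket -> illegal
(1,1): flips 2 -> legal
(1,2): flips 1 -> legal
(1,4): flips 1 -> legal
(2,0): no bracket -> illegal
(2,4): flips 2 -> legal
(3,0): flips 1 -> legal
(3,4): flips 1 -> legal
(4,0): no bracket -> illegal
(4,1): flips 1 -> legal
(4,2): no bracket -> illegal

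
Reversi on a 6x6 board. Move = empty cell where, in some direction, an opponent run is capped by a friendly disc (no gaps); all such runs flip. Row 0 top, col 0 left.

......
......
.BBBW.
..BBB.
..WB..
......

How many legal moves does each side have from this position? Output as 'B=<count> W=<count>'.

Answer: B=6 W=3

Derivation:
-- B to move --
(1,3): no bracket -> illegal
(1,4): flips 1 -> legal
(1,5): flips 1 -> legal
(2,5): flips 1 -> legal
(3,1): no bracket -> illegal
(3,5): no bracket -> illegal
(4,1): flips 1 -> legal
(5,1): flips 1 -> legal
(5,2): flips 1 -> legal
(5,3): no bracket -> illegal
B mobility = 6
-- W to move --
(1,0): no bracket -> illegal
(1,1): no bracket -> illegal
(1,2): flips 2 -> legal
(1,3): no bracket -> illegal
(1,4): no bracket -> illegal
(2,0): flips 3 -> legal
(2,5): no bracket -> illegal
(3,0): no bracket -> illegal
(3,1): no bracket -> illegal
(3,5): no bracket -> illegal
(4,1): no bracket -> illegal
(4,4): flips 2 -> legal
(4,5): no bracket -> illegal
(5,2): no bracket -> illegal
(5,3): no bracket -> illegal
(5,4): no bracket -> illegal
W mobility = 3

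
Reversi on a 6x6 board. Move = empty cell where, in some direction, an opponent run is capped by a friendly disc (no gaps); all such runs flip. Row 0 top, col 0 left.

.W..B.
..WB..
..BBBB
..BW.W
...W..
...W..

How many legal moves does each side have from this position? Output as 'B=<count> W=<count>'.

-- B to move --
(0,0): no bracket -> illegal
(0,2): flips 1 -> legal
(0,3): no bracket -> illegal
(1,0): no bracket -> illegal
(1,1): flips 1 -> legal
(2,1): no bracket -> illegal
(3,4): flips 1 -> legal
(4,2): flips 1 -> legal
(4,4): flips 1 -> legal
(4,5): flips 1 -> legal
(5,2): no bracket -> illegal
(5,4): flips 1 -> legal
B mobility = 7
-- W to move --
(0,2): flips 2 -> legal
(0,3): flips 2 -> legal
(0,5): no bracket -> illegal
(1,1): flips 1 -> legal
(1,4): flips 1 -> legal
(1,5): flips 2 -> legal
(2,1): flips 1 -> legal
(3,1): flips 1 -> legal
(3,4): flips 1 -> legal
(4,1): no bracket -> illegal
(4,2): flips 2 -> legal
W mobility = 9

Answer: B=7 W=9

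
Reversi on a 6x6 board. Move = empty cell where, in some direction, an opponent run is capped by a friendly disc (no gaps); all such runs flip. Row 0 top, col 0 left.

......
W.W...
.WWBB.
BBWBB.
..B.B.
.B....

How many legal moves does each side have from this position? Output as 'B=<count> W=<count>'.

Answer: B=7 W=8

Derivation:
-- B to move --
(0,0): no bracket -> illegal
(0,1): flips 1 -> legal
(0,2): flips 3 -> legal
(0,3): flips 2 -> legal
(1,1): flips 2 -> legal
(1,3): flips 1 -> legal
(2,0): flips 2 -> legal
(4,1): flips 1 -> legal
(4,3): no bracket -> illegal
B mobility = 7
-- W to move --
(1,3): no bracket -> illegal
(1,4): flips 1 -> legal
(1,5): no bracket -> illegal
(2,0): no bracket -> illegal
(2,5): flips 2 -> legal
(3,5): flips 2 -> legal
(4,0): flips 1 -> legal
(4,1): flips 1 -> legal
(4,3): no bracket -> illegal
(4,5): flips 2 -> legal
(5,0): no bracket -> illegal
(5,2): flips 1 -> legal
(5,3): no bracket -> illegal
(5,4): no bracket -> illegal
(5,5): flips 2 -> legal
W mobility = 8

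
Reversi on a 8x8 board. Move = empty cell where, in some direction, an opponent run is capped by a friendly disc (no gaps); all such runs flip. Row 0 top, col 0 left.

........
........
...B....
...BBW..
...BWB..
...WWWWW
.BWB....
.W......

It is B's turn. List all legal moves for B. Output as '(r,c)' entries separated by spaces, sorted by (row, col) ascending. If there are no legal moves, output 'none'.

(2,4): no bracket -> illegal
(2,5): flips 1 -> legal
(2,6): no bracket -> illegal
(3,6): flips 1 -> legal
(4,2): no bracket -> illegal
(4,6): no bracket -> illegal
(4,7): no bracket -> illegal
(5,1): no bracket -> illegal
(5,2): no bracket -> illegal
(6,0): no bracket -> illegal
(6,4): flips 2 -> legal
(6,5): flips 2 -> legal
(6,6): flips 2 -> legal
(6,7): flips 1 -> legal
(7,0): no bracket -> illegal
(7,2): no bracket -> illegal
(7,3): no bracket -> illegal

Answer: (2,5) (3,6) (6,4) (6,5) (6,6) (6,7)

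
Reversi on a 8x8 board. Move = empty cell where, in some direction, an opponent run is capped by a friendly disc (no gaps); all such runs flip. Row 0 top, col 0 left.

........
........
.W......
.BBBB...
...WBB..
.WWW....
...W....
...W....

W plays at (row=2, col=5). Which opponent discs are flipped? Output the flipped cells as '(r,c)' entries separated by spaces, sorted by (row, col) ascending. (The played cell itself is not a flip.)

Answer: (3,4)

Derivation:
Dir NW: first cell '.' (not opp) -> no flip
Dir N: first cell '.' (not opp) -> no flip
Dir NE: first cell '.' (not opp) -> no flip
Dir W: first cell '.' (not opp) -> no flip
Dir E: first cell '.' (not opp) -> no flip
Dir SW: opp run (3,4) capped by W -> flip
Dir S: first cell '.' (not opp) -> no flip
Dir SE: first cell '.' (not opp) -> no flip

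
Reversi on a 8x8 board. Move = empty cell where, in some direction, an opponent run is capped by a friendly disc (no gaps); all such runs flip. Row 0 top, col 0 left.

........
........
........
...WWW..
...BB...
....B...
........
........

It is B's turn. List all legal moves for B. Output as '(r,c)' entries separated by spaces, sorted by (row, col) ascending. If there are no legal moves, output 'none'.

Answer: (2,2) (2,3) (2,4) (2,5) (2,6)

Derivation:
(2,2): flips 1 -> legal
(2,3): flips 1 -> legal
(2,4): flips 1 -> legal
(2,5): flips 1 -> legal
(2,6): flips 1 -> legal
(3,2): no bracket -> illegal
(3,6): no bracket -> illegal
(4,2): no bracket -> illegal
(4,5): no bracket -> illegal
(4,6): no bracket -> illegal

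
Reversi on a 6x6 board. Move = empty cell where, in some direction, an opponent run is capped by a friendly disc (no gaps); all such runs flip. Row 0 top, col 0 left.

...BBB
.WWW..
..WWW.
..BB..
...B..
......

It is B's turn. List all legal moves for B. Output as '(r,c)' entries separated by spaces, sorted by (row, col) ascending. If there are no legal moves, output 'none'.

(0,0): flips 2 -> legal
(0,1): no bracket -> illegal
(0,2): flips 2 -> legal
(1,0): no bracket -> illegal
(1,4): flips 1 -> legal
(1,5): flips 1 -> legal
(2,0): no bracket -> illegal
(2,1): flips 1 -> legal
(2,5): no bracket -> illegal
(3,1): flips 2 -> legal
(3,4): no bracket -> illegal
(3,5): no bracket -> illegal

Answer: (0,0) (0,2) (1,4) (1,5) (2,1) (3,1)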